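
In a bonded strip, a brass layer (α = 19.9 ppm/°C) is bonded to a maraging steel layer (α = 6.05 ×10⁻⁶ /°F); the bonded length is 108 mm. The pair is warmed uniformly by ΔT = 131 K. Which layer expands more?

brass

maraging steel: α = 6.05×10⁻⁶/°F × 9/5 = 10.9×10⁻⁶/K.
α(brass) = 19.9×10⁻⁶/K vs α(maraging steel) = 10.9×10⁻⁶/K.
Higher α expands more for the same ΔT: brass.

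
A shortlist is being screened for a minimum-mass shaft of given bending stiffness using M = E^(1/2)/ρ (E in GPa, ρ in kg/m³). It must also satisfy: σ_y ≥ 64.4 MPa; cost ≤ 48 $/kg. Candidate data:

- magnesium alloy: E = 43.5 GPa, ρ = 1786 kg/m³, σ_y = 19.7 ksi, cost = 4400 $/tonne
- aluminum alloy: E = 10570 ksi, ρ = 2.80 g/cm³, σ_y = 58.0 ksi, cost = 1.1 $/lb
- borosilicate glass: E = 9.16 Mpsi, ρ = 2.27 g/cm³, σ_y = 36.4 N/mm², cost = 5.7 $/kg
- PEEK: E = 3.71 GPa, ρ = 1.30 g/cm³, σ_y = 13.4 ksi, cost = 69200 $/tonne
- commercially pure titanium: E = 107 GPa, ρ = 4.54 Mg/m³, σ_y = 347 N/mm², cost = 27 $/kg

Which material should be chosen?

Screen on constraints: σ_y ≥ 64.4 MPa; cost ≤ 48 $/kg. Survivors: magnesium alloy, aluminum alloy, commercially pure titanium.
After converting to SI:
  magnesium alloy: E = 43.50 GPa, ρ = 1786 kg/m³
  aluminum alloy: E = 72.88 GPa, ρ = 2800 kg/m³
  commercially pure titanium: E = 107.0 GPa, ρ = 4540 kg/m³
  magnesium alloy: M = 3.69×10⁻³
  aluminum alloy: M = 3.05×10⁻³
  commercially pure titanium: M = 2.28×10⁻³
Highest index: magnesium alloy.

magnesium alloy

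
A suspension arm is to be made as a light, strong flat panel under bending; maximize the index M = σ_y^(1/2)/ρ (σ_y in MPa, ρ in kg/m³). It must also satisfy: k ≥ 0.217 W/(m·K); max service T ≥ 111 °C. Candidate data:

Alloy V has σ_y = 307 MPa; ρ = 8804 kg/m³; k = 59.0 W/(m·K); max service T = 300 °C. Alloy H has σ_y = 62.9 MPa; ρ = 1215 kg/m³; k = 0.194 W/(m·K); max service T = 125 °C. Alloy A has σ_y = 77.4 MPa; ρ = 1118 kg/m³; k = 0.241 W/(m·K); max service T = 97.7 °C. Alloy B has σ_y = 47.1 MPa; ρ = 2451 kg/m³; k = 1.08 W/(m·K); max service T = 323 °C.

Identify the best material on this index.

alloy B

Screen on constraints: k ≥ 0.217 W/(m·K); max service T ≥ 111 °C. Survivors: alloy V, alloy B.
Per-candidate index values:
  alloy B: M = 2.80×10⁻³
  alloy V: M = 1.99×10⁻³
Alloy B ranks first.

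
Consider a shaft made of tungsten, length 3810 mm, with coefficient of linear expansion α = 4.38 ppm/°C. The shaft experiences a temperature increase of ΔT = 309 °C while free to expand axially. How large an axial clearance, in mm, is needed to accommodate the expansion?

5.16 mm

ΔL = α·L₀·ΔT = 4.38×10⁻⁶ × 3810 mm × 309.0 K = 5.16 mm.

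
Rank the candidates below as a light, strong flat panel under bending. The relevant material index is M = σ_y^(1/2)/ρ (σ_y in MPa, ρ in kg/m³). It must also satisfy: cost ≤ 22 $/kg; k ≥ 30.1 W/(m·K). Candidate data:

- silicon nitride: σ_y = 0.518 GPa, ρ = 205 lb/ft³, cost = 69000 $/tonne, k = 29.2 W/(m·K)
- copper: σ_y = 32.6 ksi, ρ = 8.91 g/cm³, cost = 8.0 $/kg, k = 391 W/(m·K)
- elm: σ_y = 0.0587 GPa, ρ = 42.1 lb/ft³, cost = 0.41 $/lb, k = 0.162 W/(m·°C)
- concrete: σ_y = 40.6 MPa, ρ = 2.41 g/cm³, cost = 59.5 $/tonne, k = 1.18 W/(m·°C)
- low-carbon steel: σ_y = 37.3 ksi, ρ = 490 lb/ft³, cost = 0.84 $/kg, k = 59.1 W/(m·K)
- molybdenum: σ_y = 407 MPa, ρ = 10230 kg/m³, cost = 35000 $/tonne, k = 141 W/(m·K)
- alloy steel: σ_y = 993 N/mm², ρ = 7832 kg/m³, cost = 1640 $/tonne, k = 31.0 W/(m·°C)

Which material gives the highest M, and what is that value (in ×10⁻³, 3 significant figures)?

Screen on constraints: cost ≤ 22 $/kg; k ≥ 30.1 W/(m·K). Survivors: copper, low-carbon steel, alloy steel.
In SI units:
  copper: σ_y = 224.8 MPa, ρ = 8910 kg/m³
  low-carbon steel: σ_y = 257.2 MPa, ρ = 7849 kg/m³
  alloy steel: σ_y = 993.0 MPa, ρ = 7832 kg/m³
  alloy steel: M = 4.02×10⁻³
  low-carbon steel: M = 2.04×10⁻³
  copper: M = 1.68×10⁻³
Highest index: alloy steel.

alloy steel, M = 4.02×10⁻³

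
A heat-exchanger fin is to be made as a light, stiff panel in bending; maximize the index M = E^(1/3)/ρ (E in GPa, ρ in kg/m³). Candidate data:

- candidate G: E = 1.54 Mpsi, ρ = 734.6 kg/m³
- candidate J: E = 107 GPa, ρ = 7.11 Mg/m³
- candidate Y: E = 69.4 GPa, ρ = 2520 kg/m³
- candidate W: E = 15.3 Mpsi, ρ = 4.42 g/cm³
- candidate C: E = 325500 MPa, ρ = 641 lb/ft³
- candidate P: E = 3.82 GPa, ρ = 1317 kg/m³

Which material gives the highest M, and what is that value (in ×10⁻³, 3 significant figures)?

candidate G, M = 2.99×10⁻³

Putting every candidate on a common basis:
  candidate G: E = 10.62 GPa, ρ = 734.6 kg/m³
  candidate J: E = 107.0 GPa, ρ = 7110 kg/m³
  candidate Y: E = 69.40 GPa, ρ = 2520 kg/m³
  candidate W: E = 105.5 GPa, ρ = 4420 kg/m³
  candidate C: E = 325.5 GPa, ρ = 10270 kg/m³
  candidate P: E = 3.820 GPa, ρ = 1317 kg/m³
  candidate G: M = 2.99×10⁻³
  candidate Y: M = 1.63×10⁻³
  candidate P: M = 1.19×10⁻³
  candidate W: M = 1.07×10⁻³
  candidate C: M = 0.670×10⁻³
  candidate J: M = 0.668×10⁻³
Candidate G has the largest M.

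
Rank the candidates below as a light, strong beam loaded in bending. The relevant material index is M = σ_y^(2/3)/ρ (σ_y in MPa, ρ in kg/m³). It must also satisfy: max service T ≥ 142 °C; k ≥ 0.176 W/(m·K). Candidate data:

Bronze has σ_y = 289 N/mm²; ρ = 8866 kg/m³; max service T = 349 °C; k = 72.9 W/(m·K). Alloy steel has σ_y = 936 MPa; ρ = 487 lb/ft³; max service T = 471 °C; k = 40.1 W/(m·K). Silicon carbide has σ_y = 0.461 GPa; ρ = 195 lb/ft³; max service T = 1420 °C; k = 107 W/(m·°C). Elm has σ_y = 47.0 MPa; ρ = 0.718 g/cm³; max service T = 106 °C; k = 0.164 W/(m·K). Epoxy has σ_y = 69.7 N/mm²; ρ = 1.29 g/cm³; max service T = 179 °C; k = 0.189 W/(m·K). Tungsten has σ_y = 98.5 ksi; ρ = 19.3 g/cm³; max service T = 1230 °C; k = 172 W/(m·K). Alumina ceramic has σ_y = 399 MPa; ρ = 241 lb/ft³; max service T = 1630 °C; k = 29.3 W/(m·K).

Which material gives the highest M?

Screen on constraints: max service T ≥ 142 °C; k ≥ 0.176 W/(m·K). Survivors: bronze, alloy steel, silicon carbide, epoxy, tungsten, alumina ceramic.
Putting every candidate on a common basis:
  bronze: σ_y = 289.0 MPa, ρ = 8866 kg/m³
  alloy steel: σ_y = 936.0 MPa, ρ = 7801 kg/m³
  silicon carbide: σ_y = 461.0 MPa, ρ = 3124 kg/m³
  epoxy: σ_y = 69.70 MPa, ρ = 1290 kg/m³
  tungsten: σ_y = 679.1 MPa, ρ = 19300 kg/m³
  alumina ceramic: σ_y = 399.0 MPa, ρ = 3860 kg/m³
  silicon carbide: M = 19.1×10⁻³
  alumina ceramic: M = 14.0×10⁻³
  epoxy: M = 13.1×10⁻³
  alloy steel: M = 12.3×10⁻³
  bronze: M = 4.93×10⁻³
  tungsten: M = 4.00×10⁻³
Silicon carbide ranks first.

silicon carbide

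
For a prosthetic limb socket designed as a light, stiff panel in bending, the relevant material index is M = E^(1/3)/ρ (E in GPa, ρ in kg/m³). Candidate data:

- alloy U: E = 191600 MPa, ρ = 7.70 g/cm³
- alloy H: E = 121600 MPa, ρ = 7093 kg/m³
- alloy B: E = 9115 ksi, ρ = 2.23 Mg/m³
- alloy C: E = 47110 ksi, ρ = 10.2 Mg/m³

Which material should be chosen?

In SI units:
  alloy U: E = 191.6 GPa, ρ = 7700 kg/m³
  alloy H: E = 121.6 GPa, ρ = 7093 kg/m³
  alloy B: E = 62.85 GPa, ρ = 2230 kg/m³
  alloy C: E = 324.8 GPa, ρ = 10200 kg/m³
  alloy B: M = 1.78×10⁻³
  alloy U: M = 0.749×10⁻³
  alloy H: M = 0.698×10⁻³
  alloy C: M = 0.674×10⁻³
Highest index: alloy B.

alloy B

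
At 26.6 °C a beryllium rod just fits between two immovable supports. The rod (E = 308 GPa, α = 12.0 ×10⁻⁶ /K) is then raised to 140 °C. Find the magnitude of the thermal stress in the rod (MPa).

419 MPa

ΔT = 113.4 K. Constrained thermal stress σ = E·α·ΔT = 308.0×10³ MPa × 12.0×10⁻⁶ × 113.4 = 419 MPa (compressive).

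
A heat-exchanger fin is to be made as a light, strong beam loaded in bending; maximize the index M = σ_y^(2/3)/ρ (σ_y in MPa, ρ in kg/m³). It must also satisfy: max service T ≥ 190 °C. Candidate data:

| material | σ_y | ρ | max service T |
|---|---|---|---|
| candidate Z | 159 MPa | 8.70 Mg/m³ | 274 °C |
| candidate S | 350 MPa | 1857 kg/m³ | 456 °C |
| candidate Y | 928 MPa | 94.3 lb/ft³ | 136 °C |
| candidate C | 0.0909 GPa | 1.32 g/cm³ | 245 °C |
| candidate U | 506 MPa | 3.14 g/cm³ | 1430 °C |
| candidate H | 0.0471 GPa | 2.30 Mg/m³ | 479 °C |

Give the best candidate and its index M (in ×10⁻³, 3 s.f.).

Screen on constraints: max service T ≥ 190 °C. Survivors: candidate Z, candidate S, candidate C, candidate U, candidate H.
After converting to SI:
  candidate Z: σ_y = 159.0 MPa, ρ = 8700 kg/m³
  candidate S: σ_y = 350.0 MPa, ρ = 1857 kg/m³
  candidate C: σ_y = 90.90 MPa, ρ = 1320 kg/m³
  candidate U: σ_y = 506.0 MPa, ρ = 3140 kg/m³
  candidate H: σ_y = 47.10 MPa, ρ = 2300 kg/m³
  candidate S: M = 26.7×10⁻³
  candidate U: M = 20.2×10⁻³
  candidate C: M = 15.3×10⁻³
  candidate H: M = 5.67×10⁻³
  candidate Z: M = 3.37×10⁻³
Highest index: candidate S.

candidate S, M = 26.7×10⁻³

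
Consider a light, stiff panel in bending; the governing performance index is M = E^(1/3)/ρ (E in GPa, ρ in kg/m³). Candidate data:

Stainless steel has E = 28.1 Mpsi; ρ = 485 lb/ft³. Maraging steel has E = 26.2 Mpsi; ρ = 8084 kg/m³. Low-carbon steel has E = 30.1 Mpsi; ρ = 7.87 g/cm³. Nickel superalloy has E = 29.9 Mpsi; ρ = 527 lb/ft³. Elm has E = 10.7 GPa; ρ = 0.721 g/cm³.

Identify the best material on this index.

In SI units:
  stainless steel: E = 193.7 GPa, ρ = 7769 kg/m³
  maraging steel: E = 180.6 GPa, ρ = 8084 kg/m³
  low-carbon steel: E = 207.5 GPa, ρ = 7870 kg/m³
  nickel superalloy: E = 206.2 GPa, ρ = 8442 kg/m³
  elm: E = 10.70 GPa, ρ = 721.0 kg/m³
  elm: M = 3.06×10⁻³
  low-carbon steel: M = 0.752×10⁻³
  stainless steel: M = 0.745×10⁻³
  nickel superalloy: M = 0.700×10⁻³
  maraging steel: M = 0.699×10⁻³
Highest index: elm.

elm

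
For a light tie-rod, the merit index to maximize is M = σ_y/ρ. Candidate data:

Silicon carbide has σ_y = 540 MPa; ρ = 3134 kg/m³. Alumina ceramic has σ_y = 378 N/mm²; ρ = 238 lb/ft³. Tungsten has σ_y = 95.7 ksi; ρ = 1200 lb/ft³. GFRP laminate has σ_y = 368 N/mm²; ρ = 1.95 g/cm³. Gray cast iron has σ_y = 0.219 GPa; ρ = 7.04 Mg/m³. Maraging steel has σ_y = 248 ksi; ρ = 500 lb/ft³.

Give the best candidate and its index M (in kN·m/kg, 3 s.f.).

maraging steel, M = 213 kN·m/kg

After converting to SI:
  silicon carbide: σ_y = 540.0 MPa, ρ = 3134 kg/m³
  alumina ceramic: σ_y = 378.0 MPa, ρ = 3812 kg/m³
  tungsten: σ_y = 659.8 MPa, ρ = 19220 kg/m³
  GFRP laminate: σ_y = 368.0 MPa, ρ = 1950 kg/m³
  gray cast iron: σ_y = 219.0 MPa, ρ = 7040 kg/m³
  maraging steel: σ_y = 1710 MPa, ρ = 8009 kg/m³
  maraging steel: M = 213 kN·m/kg
  GFRP laminate: M = 189 kN·m/kg
  silicon carbide: M = 172 kN·m/kg
  alumina ceramic: M = 99.2 kN·m/kg
  tungsten: M = 34.3 kN·m/kg
  gray cast iron: M = 31.1 kN·m/kg
Highest index: maraging steel.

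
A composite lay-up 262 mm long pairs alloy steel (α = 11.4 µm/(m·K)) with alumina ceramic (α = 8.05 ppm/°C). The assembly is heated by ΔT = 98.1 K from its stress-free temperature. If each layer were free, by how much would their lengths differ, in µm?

86.1 µm

Δα = |11.4 − 8.05|×10⁻⁶/K = 3.35×10⁻⁶/K.
ΔL_mismatch = Δα·L·ΔT = 3.35×10⁻⁶ × 262.0 mm × 98.1 K = 86.1 µm.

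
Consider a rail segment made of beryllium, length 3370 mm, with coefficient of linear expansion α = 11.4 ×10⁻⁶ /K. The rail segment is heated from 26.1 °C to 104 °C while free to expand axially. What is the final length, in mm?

ΔT = 104 − 26.1 = 77.90 K.
ΔL = α·L₀·ΔT = 11.4×10⁻⁶ × 3370 mm × 77.90 K = 2.99 mm.
L = L₀ + ΔL = 3370 + 2.99 = 3373.0 mm.

3373.0 mm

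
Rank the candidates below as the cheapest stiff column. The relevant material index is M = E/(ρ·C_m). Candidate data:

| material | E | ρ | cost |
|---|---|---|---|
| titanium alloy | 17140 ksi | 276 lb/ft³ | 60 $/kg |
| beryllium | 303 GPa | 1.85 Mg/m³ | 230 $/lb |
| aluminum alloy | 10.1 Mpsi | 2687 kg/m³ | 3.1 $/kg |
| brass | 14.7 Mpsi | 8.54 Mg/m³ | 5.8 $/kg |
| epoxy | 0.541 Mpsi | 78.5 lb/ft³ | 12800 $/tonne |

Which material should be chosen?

In SI units:
  titanium alloy: E = 118.2 GPa, ρ = 4421 kg/m³, cost = 60.00 $/kg
  beryllium: E = 303.0 GPa, ρ = 1850 kg/m³, cost = 507.1 $/kg
  aluminum alloy: E = 69.64 GPa, ρ = 2687 kg/m³, cost = 3.100 $/kg
  brass: E = 101.4 GPa, ρ = 8540 kg/m³, cost = 5.800 $/kg
  epoxy: E = 3.730 GPa, ρ = 1257 kg/m³, cost = 12.80 $/kg
  aluminum alloy: M = 8.36 MN·m per $
  brass: M = 2.05 MN·m per $
  titanium alloy: M = 0.446 MN·m per $
  beryllium: M = 0.323 MN·m per $
  epoxy: M = 0.232 MN·m per $
Aluminum alloy has the largest M.

aluminum alloy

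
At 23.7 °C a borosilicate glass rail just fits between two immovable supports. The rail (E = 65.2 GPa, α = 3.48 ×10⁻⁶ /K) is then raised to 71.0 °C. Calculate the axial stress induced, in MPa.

ΔT = 47.30 K. Constrained thermal stress σ = E·α·ΔT = 65.20×10³ MPa × 3.48×10⁻⁶ × 47.30 = 10.7 MPa (compressive).

10.7 MPa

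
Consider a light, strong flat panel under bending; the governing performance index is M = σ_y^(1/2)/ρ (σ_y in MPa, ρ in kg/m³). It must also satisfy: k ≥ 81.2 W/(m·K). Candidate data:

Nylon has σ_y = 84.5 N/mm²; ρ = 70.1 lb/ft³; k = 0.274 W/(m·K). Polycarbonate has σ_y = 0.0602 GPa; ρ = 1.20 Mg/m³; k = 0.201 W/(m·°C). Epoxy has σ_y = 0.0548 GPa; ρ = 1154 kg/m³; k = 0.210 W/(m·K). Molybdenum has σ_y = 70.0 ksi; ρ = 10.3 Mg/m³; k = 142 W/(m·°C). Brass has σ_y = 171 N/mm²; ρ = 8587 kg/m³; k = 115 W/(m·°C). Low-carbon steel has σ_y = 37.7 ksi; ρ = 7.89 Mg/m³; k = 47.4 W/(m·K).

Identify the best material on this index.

molybdenum

Screen on constraints: k ≥ 81.2 W/(m·K). Survivors: molybdenum, brass.
After converting to SI:
  molybdenum: σ_y = 482.6 MPa, ρ = 10300 kg/m³
  brass: σ_y = 171.0 MPa, ρ = 8587 kg/m³
  molybdenum: M = 2.13×10⁻³
  brass: M = 1.52×10⁻³
Highest index: molybdenum.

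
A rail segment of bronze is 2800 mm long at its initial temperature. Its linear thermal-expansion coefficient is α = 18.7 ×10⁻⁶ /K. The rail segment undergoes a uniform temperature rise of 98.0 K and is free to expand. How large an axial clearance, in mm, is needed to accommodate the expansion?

ΔL = α·L₀·ΔT = 18.7×10⁻⁶ × 2800 mm × 98.00 K = 5.13 mm.

5.13 mm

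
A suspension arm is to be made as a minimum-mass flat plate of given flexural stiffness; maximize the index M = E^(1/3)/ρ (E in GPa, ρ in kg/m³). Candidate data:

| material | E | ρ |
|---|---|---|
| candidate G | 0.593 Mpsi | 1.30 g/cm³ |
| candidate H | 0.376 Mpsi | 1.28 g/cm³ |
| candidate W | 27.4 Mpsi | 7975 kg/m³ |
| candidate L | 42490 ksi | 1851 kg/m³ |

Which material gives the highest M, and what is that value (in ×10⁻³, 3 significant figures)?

candidate L, M = 3.59×10⁻³

Convert each candidate to consistent units, then evaluate M:
  candidate G: E = 4.089 GPa, ρ = 1300 kg/m³
  candidate H: E = 2.592 GPa, ρ = 1280 kg/m³
  candidate W: E = 188.9 GPa, ρ = 7975 kg/m³
  candidate L: E = 293.0 GPa, ρ = 1851 kg/m³
  candidate L: M = 3.59×10⁻³
  candidate G: M = 1.23×10⁻³
  candidate H: M = 1.07×10⁻³
  candidate W: M = 0.719×10⁻³
Highest index: candidate L.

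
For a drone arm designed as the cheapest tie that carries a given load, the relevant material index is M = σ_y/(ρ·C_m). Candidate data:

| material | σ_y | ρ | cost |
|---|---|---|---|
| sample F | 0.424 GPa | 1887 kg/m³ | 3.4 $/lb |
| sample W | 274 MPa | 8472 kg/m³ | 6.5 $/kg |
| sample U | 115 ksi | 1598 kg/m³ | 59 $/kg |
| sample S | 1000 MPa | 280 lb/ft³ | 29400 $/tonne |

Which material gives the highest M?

sample F

In SI units:
  sample F: σ_y = 424.0 MPa, ρ = 1887 kg/m³, cost = 7.496 $/kg
  sample W: σ_y = 274.0 MPa, ρ = 8472 kg/m³, cost = 6.500 $/kg
  sample U: σ_y = 792.9 MPa, ρ = 1598 kg/m³, cost = 59.00 $/kg
  sample S: σ_y = 1000 MPa, ρ = 4485 kg/m³, cost = 29.40 $/kg
  sample F: M = 30.0 kN·m per $
  sample U: M = 8.41 kN·m per $
  sample S: M = 7.58 kN·m per $
  sample W: M = 4.98 kN·m per $
Highest index: sample F.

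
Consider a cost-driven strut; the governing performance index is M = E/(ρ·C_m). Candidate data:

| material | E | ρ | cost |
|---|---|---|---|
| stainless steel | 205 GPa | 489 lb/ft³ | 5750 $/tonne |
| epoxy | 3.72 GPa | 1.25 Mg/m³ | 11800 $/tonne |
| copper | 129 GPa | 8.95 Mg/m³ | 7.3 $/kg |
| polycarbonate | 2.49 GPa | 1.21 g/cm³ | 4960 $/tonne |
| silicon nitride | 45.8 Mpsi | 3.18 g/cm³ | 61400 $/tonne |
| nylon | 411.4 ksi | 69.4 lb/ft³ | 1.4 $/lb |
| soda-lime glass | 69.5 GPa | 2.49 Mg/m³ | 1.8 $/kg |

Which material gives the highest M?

Convert each candidate to consistent units, then evaluate M:
  stainless steel: E = 205.0 GPa, ρ = 7833 kg/m³, cost = 5.750 $/kg
  epoxy: E = 3.720 GPa, ρ = 1250 kg/m³, cost = 11.80 $/kg
  copper: E = 129.0 GPa, ρ = 8950 kg/m³, cost = 7.300 $/kg
  polycarbonate: E = 2.490 GPa, ρ = 1210 kg/m³, cost = 4.960 $/kg
  silicon nitride: E = 315.8 GPa, ρ = 3180 kg/m³, cost = 61.40 $/kg
  nylon: E = 2.837 GPa, ρ = 1112 kg/m³, cost = 3.086 $/kg
  soda-lime glass: E = 69.50 GPa, ρ = 2490 kg/m³, cost = 1.800 $/kg
  soda-lime glass: M = 15.5 MN·m per $
  stainless steel: M = 4.55 MN·m per $
  copper: M = 1.97 MN·m per $
  silicon nitride: M = 1.62 MN·m per $
  nylon: M = 0.827 MN·m per $
  polycarbonate: M = 0.415 MN·m per $
  epoxy: M = 0.252 MN·m per $
Soda-lime glass ranks first.

soda-lime glass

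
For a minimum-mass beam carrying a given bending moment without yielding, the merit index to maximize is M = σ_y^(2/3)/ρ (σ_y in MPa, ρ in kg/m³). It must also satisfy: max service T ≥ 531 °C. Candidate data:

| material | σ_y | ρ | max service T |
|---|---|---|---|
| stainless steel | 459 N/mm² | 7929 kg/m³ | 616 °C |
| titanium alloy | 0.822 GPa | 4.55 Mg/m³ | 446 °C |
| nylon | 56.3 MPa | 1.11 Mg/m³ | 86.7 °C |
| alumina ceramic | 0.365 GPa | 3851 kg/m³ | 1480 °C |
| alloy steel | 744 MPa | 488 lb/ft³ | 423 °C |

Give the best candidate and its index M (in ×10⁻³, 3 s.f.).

alumina ceramic, M = 13.3×10⁻³

Screen on constraints: max service T ≥ 531 °C. Survivors: stainless steel, alumina ceramic.
Convert each candidate to consistent units, then evaluate M:
  stainless steel: σ_y = 459.0 MPa, ρ = 7929 kg/m³
  alumina ceramic: σ_y = 365.0 MPa, ρ = 3851 kg/m³
  alumina ceramic: M = 13.3×10⁻³
  stainless steel: M = 7.50×10⁻³
Alumina ceramic ranks first.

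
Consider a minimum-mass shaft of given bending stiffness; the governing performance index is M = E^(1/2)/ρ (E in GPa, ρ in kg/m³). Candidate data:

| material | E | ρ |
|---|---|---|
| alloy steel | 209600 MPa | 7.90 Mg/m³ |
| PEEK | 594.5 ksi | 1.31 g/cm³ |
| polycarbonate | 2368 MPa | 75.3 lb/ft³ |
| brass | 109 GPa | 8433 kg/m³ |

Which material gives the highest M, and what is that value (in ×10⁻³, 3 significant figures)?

Normalizing units and computing the index:
  alloy steel: E = 209.6 GPa, ρ = 7900 kg/m³
  PEEK: E = 4.099 GPa, ρ = 1310 kg/m³
  polycarbonate: E = 2.368 GPa, ρ = 1206 kg/m³
  brass: E = 109.0 GPa, ρ = 8433 kg/m³
  alloy steel: M = 1.83×10⁻³
  PEEK: M = 1.55×10⁻³
  polycarbonate: M = 1.28×10⁻³
  brass: M = 1.24×10⁻³
Alloy steel ranks first.

alloy steel, M = 1.83×10⁻³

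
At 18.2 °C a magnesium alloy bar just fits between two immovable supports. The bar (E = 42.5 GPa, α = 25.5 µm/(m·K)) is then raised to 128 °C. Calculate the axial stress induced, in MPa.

119 MPa

ΔT = 109.8 K. Constrained thermal stress σ = E·α·ΔT = 42.50×10³ MPa × 25.5×10⁻⁶ × 109.8 = 119 MPa (compressive).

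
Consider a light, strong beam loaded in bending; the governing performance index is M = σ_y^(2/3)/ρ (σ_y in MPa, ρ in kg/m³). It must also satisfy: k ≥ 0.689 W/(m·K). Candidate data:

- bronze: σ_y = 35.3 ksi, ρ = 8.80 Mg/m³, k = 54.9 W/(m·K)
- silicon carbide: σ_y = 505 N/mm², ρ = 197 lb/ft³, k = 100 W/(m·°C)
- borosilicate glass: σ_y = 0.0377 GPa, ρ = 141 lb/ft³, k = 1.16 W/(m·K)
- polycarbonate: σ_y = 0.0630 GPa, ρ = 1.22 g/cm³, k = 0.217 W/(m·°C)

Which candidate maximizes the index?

Screen on constraints: k ≥ 0.689 W/(m·K). Survivors: bronze, silicon carbide, borosilicate glass.
Putting every candidate on a common basis:
  bronze: σ_y = 243.4 MPa, ρ = 8800 kg/m³
  silicon carbide: σ_y = 505.0 MPa, ρ = 3156 kg/m³
  borosilicate glass: σ_y = 37.70 MPa, ρ = 2259 kg/m³
  silicon carbide: M = 20.1×10⁻³
  borosilicate glass: M = 4.98×10⁻³
  bronze: M = 4.43×10⁻³
Silicon carbide has the largest M.

silicon carbide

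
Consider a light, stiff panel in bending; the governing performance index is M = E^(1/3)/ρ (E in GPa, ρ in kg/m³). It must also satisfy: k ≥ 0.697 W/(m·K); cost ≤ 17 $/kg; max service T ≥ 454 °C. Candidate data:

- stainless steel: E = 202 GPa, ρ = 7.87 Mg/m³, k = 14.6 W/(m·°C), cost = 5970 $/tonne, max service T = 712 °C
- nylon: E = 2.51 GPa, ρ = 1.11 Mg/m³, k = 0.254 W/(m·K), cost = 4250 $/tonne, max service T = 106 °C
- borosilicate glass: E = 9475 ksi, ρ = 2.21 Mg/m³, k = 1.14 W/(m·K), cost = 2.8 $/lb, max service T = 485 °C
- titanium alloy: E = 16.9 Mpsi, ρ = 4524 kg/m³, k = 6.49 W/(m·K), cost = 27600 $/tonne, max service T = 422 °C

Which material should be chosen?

Screen on constraints: k ≥ 0.697 W/(m·K); cost ≤ 17 $/kg; max service T ≥ 454 °C. Survivors: stainless steel, borosilicate glass.
Putting every candidate on a common basis:
  stainless steel: E = 202.0 GPa, ρ = 7870 kg/m³
  borosilicate glass: E = 65.33 GPa, ρ = 2210 kg/m³
  borosilicate glass: M = 1.82×10⁻³
  stainless steel: M = 0.746×10⁻³
Highest index: borosilicate glass.

borosilicate glass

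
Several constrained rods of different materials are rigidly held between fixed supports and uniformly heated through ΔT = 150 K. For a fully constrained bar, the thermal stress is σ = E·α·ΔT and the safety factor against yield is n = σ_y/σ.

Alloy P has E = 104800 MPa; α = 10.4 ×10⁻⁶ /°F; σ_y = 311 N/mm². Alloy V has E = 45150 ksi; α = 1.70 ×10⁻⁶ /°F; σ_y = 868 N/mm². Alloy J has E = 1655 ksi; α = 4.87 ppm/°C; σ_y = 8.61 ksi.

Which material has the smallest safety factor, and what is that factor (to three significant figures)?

alloy P, n = 1.06

In consistent units (E in GPa, α in ×10⁻⁶/K, σ_y in MPa):
  alloy P: E = 104.8, α = 18.7, σ_y = 311.0 → σ = 294 MPa, n = 1.06
  alloy V: E = 311.3, α = 3.06, σ_y = 868.0 → σ = 143 MPa, n = 6.07
  alloy J: E = 11.41, α = 4.87, σ_y = 59.36 → σ = 8.34 MPa, n = 7.12
Alloy P has the lowest safety factor, n = 1.06.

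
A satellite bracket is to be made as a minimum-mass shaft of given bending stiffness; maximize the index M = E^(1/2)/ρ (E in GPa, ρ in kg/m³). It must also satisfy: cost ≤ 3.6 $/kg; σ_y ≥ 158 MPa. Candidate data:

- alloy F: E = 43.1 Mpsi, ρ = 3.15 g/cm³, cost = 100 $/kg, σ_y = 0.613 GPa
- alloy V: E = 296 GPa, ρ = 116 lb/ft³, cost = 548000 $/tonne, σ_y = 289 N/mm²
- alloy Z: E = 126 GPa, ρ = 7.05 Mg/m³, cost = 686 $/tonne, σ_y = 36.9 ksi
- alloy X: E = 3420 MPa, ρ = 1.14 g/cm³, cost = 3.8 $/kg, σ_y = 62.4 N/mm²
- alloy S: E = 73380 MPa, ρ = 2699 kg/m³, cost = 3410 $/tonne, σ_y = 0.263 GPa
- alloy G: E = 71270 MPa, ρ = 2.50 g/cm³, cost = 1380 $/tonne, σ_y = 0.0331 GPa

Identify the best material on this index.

alloy S

Screen on constraints: cost ≤ 3.6 $/kg; σ_y ≥ 158 MPa. Survivors: alloy Z, alloy S.
After converting to SI:
  alloy Z: E = 126.0 GPa, ρ = 7050 kg/m³
  alloy S: E = 73.38 GPa, ρ = 2699 kg/m³
  alloy S: M = 3.17×10⁻³
  alloy Z: M = 1.59×10⁻³
Highest index: alloy S.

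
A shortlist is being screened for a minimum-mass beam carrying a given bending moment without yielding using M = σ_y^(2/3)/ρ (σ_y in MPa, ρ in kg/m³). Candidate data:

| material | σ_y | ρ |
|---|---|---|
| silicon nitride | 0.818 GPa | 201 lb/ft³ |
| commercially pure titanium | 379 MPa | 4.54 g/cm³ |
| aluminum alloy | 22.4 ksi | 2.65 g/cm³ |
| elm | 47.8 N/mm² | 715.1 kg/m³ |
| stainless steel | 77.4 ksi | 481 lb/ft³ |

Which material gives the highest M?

After converting to SI:
  silicon nitride: σ_y = 818.0 MPa, ρ = 3220 kg/m³
  commercially pure titanium: σ_y = 379.0 MPa, ρ = 4540 kg/m³
  aluminum alloy: σ_y = 154.4 MPa, ρ = 2650 kg/m³
  elm: σ_y = 47.80 MPa, ρ = 715.1 kg/m³
  stainless steel: σ_y = 533.7 MPa, ρ = 7705 kg/m³
  silicon nitride: M = 27.2×10⁻³
  elm: M = 18.4×10⁻³
  commercially pure titanium: M = 11.5×10⁻³
  aluminum alloy: M = 10.9×10⁻³
  stainless steel: M = 8.54×10⁻³
Silicon nitride has the largest M.

silicon nitride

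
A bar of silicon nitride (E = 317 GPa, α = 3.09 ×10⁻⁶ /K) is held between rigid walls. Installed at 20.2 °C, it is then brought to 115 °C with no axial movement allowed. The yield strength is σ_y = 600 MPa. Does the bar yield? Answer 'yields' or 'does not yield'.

ΔT = 94.80 K. Constrained thermal stress σ = E·α·ΔT = 317.0×10³ MPa × 3.09×10⁻⁶ × 94.80 = 92.9 MPa (compressive).
Compare to σ_y = 600 MPa: σ < σ_y, so it does not yield.

does not yield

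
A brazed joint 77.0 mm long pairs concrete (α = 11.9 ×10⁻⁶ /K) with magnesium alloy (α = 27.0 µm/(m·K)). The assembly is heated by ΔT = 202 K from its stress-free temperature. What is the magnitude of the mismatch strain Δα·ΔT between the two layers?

Δα = |11.9 − 27.0|×10⁻⁶/K = 15.1×10⁻⁶/K.
Mismatch strain = Δα·ΔT = 15.1×10⁻⁶ × 202.0 = 3.05×10⁻³.

3.05×10⁻³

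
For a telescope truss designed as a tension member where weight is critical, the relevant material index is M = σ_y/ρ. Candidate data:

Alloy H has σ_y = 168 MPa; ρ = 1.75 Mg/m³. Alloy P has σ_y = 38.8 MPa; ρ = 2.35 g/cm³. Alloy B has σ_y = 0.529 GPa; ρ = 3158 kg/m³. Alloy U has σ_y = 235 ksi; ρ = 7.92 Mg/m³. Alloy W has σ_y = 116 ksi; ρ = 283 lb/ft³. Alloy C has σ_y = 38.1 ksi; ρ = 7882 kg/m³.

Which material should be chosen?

In SI units:
  alloy H: σ_y = 168.0 MPa, ρ = 1750 kg/m³
  alloy P: σ_y = 38.80 MPa, ρ = 2350 kg/m³
  alloy B: σ_y = 529.0 MPa, ρ = 3158 kg/m³
  alloy U: σ_y = 1620 MPa, ρ = 7920 kg/m³
  alloy W: σ_y = 799.8 MPa, ρ = 4533 kg/m³
  alloy C: σ_y = 262.7 MPa, ρ = 7882 kg/m³
  alloy U: M = 205 kN·m/kg
  alloy W: M = 176 kN·m/kg
  alloy B: M = 168 kN·m/kg
  alloy H: M = 96.0 kN·m/kg
  alloy C: M = 33.3 kN·m/kg
  alloy P: M = 16.5 kN·m/kg
The maximum is for alloy U.

alloy U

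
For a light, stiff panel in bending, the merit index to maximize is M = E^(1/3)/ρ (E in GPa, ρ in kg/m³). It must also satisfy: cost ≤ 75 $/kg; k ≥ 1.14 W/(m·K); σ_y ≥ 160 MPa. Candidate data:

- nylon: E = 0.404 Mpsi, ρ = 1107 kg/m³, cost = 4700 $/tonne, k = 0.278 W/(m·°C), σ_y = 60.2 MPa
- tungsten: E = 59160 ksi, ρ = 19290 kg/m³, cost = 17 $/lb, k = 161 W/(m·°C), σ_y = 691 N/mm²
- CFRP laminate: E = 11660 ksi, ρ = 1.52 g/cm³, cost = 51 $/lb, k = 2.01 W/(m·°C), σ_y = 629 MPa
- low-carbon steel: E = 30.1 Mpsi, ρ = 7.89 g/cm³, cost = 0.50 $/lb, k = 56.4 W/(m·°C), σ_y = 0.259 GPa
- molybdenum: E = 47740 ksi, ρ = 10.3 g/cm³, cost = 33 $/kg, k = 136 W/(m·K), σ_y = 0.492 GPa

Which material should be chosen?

low-carbon steel

Screen on constraints: cost ≤ 75 $/kg; k ≥ 1.14 W/(m·K); σ_y ≥ 160 MPa. Survivors: tungsten, low-carbon steel, molybdenum.
In SI units:
  tungsten: E = 407.9 GPa, ρ = 19290 kg/m³
  low-carbon steel: E = 207.5 GPa, ρ = 7890 kg/m³
  molybdenum: E = 329.2 GPa, ρ = 10300 kg/m³
  low-carbon steel: M = 0.750×10⁻³
  molybdenum: M = 0.670×10⁻³
  tungsten: M = 0.384×10⁻³
Low-carbon steel ranks first.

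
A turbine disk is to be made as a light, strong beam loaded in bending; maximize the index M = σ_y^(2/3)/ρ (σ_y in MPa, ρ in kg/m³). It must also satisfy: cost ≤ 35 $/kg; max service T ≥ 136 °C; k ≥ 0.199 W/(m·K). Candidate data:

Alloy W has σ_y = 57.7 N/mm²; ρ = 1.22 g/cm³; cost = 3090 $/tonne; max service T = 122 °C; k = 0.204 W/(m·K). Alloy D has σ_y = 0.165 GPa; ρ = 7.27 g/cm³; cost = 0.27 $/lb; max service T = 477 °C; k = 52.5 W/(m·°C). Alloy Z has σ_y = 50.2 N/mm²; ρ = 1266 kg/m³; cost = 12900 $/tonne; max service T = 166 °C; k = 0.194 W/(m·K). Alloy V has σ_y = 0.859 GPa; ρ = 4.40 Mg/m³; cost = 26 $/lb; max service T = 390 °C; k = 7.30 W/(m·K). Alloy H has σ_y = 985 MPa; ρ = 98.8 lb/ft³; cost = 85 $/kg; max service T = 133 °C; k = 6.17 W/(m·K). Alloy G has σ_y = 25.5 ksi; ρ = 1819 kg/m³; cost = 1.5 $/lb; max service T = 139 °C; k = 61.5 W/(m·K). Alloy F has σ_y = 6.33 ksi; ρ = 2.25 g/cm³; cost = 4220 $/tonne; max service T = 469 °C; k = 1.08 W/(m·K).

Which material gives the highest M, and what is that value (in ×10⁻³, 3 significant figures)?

alloy G, M = 17.3×10⁻³

Screen on constraints: cost ≤ 35 $/kg; max service T ≥ 136 °C; k ≥ 0.199 W/(m·K). Survivors: alloy D, alloy G, alloy F.
After converting to SI:
  alloy D: σ_y = 165.0 MPa, ρ = 7270 kg/m³
  alloy G: σ_y = 175.8 MPa, ρ = 1819 kg/m³
  alloy F: σ_y = 43.64 MPa, ρ = 2250 kg/m³
  alloy G: M = 17.3×10⁻³
  alloy F: M = 5.51×10⁻³
  alloy D: M = 4.14×10⁻³
Alloy G ranks first.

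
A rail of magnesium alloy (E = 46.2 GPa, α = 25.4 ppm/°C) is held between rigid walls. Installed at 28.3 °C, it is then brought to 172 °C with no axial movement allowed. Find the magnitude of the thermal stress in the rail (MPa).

ΔT = 143.7 K. Constrained thermal stress σ = E·α·ΔT = 46.20×10³ MPa × 25.4×10⁻⁶ × 143.7 = 169 MPa (compressive).

169 MPa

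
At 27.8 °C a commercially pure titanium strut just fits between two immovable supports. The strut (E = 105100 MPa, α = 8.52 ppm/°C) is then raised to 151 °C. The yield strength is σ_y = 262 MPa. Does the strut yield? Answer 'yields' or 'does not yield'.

does not yield

E = 105100 MPa = 105.1 GPa.
ΔT = 123.2 K. Constrained thermal stress σ = E·α·ΔT = 105.1×10³ MPa × 8.52×10⁻⁶ × 123.2 = 110 MPa (compressive).
Compare to σ_y = 262 MPa: σ < σ_y, so it does not yield.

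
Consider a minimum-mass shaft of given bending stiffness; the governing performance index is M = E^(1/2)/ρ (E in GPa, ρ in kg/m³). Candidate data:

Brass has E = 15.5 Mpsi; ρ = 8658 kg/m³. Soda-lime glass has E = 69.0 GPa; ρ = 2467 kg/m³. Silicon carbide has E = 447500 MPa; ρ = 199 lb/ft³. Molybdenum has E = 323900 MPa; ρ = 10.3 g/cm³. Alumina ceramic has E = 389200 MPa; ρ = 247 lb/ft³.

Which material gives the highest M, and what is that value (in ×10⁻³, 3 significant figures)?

silicon carbide, M = 6.64×10⁻³

In SI units:
  brass: E = 106.9 GPa, ρ = 8658 kg/m³
  soda-lime glass: E = 69.00 GPa, ρ = 2467 kg/m³
  silicon carbide: E = 447.5 GPa, ρ = 3188 kg/m³
  molybdenum: E = 323.9 GPa, ρ = 10300 kg/m³
  alumina ceramic: E = 389.2 GPa, ρ = 3957 kg/m³
  silicon carbide: M = 6.64×10⁻³
  alumina ceramic: M = 4.99×10⁻³
  soda-lime glass: M = 3.37×10⁻³
  molybdenum: M = 1.75×10⁻³
  brass: M = 1.19×10⁻³
Silicon carbide has the largest M.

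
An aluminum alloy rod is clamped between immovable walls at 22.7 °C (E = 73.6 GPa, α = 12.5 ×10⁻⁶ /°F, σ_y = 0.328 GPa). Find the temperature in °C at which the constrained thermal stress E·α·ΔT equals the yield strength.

α = 12.5×10⁻⁶/°F × 9/5 = 22.5×10⁻⁶/K.
σ_y = 0.328 GPa = 328.0 MPa.
E·α·ΔT = 328.0 MPa ⇒ ΔT = 328.0 / (73.60×10³ × 22.5×10⁻⁶) = 198.1 K.
T = 22.7 + 198.1 = 220.8 °C.

221 °C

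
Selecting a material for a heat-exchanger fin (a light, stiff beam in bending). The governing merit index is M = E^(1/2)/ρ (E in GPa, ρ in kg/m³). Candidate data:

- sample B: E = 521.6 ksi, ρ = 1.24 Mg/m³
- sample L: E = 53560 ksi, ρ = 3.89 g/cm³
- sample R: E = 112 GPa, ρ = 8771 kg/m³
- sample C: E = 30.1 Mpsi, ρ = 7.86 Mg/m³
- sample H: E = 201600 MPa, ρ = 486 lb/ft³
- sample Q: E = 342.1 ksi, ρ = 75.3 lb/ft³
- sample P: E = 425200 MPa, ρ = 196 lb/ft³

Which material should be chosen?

In SI units:
  sample B: E = 3.596 GPa, ρ = 1240 kg/m³
  sample L: E = 369.3 GPa, ρ = 3890 kg/m³
  sample R: E = 112.0 GPa, ρ = 8771 kg/m³
  sample C: E = 207.5 GPa, ρ = 7860 kg/m³
  sample H: E = 201.6 GPa, ρ = 7785 kg/m³
  sample Q: E = 2.359 GPa, ρ = 1206 kg/m³
  sample P: E = 425.2 GPa, ρ = 3140 kg/m³
  sample P: M = 6.57×10⁻³
  sample L: M = 4.94×10⁻³
  sample C: M = 1.83×10⁻³
  sample H: M = 1.82×10⁻³
  sample B: M = 1.53×10⁻³
  sample Q: M = 1.27×10⁻³
  sample R: M = 1.21×10⁻³
Highest index: sample P.

sample P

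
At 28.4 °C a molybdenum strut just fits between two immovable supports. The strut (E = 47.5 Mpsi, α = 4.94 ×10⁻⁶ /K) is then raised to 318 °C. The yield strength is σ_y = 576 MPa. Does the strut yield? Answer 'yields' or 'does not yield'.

E = 47.5 Mpsi = 327.5 GPa.
ΔT = 289.6 K. Constrained thermal stress σ = E·α·ΔT = 327.5×10³ MPa × 4.94×10⁻⁶ × 289.6 = 469 MPa (compressive).
Compare to σ_y = 576 MPa: σ < σ_y, so it does not yield.

does not yield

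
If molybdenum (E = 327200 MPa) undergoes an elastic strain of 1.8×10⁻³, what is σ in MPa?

589 MPa

E = 327200 MPa = 327.2 GPa.
σ = E·ε = 327200 MPa × 1.8×10⁻³ = 589 MPa.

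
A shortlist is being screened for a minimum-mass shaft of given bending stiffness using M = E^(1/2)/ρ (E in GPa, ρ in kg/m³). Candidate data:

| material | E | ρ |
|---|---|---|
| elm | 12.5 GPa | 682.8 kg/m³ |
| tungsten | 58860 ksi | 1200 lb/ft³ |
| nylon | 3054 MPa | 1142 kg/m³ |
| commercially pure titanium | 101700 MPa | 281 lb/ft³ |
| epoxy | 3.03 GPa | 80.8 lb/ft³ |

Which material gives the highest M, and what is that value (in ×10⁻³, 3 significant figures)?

After converting to SI:
  elm: E = 12.50 GPa, ρ = 682.8 kg/m³
  tungsten: E = 405.8 GPa, ρ = 19220 kg/m³
  nylon: E = 3.054 GPa, ρ = 1142 kg/m³
  commercially pure titanium: E = 101.7 GPa, ρ = 4501 kg/m³
  epoxy: E = 3.030 GPa, ρ = 1294 kg/m³
  elm: M = 5.18×10⁻³
  commercially pure titanium: M = 2.24×10⁻³
  nylon: M = 1.53×10⁻³
  epoxy: M = 1.34×10⁻³
  tungsten: M = 1.05×10⁻³
Elm has the largest M.

elm, M = 5.18×10⁻³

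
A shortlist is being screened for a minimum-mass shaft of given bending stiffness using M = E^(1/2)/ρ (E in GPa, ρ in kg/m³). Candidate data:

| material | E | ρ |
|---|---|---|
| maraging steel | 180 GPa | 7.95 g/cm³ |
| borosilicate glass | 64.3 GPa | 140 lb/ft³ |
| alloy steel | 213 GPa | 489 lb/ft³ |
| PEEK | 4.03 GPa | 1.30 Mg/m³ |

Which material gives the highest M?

Putting every candidate on a common basis:
  maraging steel: E = 180.0 GPa, ρ = 7950 kg/m³
  borosilicate glass: E = 64.30 GPa, ρ = 2243 kg/m³
  alloy steel: E = 213.0 GPa, ρ = 7833 kg/m³
  PEEK: E = 4.030 GPa, ρ = 1300 kg/m³
  borosilicate glass: M = 3.58×10⁻³
  alloy steel: M = 1.86×10⁻³
  maraging steel: M = 1.69×10⁻³
  PEEK: M = 1.54×10⁻³
Borosilicate glass ranks first.

borosilicate glass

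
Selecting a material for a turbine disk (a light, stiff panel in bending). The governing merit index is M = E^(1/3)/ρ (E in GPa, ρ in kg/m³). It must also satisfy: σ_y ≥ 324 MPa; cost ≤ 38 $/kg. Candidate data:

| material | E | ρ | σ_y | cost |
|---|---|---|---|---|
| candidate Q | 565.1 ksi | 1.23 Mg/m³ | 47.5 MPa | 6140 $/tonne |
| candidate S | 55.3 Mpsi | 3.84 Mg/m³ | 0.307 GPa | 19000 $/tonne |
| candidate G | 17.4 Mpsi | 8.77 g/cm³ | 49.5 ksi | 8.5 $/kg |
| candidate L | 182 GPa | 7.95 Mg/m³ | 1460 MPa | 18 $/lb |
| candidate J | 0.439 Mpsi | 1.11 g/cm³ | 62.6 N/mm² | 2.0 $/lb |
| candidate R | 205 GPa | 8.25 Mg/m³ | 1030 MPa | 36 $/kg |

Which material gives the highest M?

candidate R

Screen on constraints: σ_y ≥ 324 MPa; cost ≤ 38 $/kg. Survivors: candidate G, candidate R.
Convert each candidate to consistent units, then evaluate M:
  candidate G: E = 120.0 GPa, ρ = 8770 kg/m³
  candidate R: E = 205.0 GPa, ρ = 8250 kg/m³
  candidate R: M = 0.715×10⁻³
  candidate G: M = 0.562×10⁻³
Highest index: candidate R.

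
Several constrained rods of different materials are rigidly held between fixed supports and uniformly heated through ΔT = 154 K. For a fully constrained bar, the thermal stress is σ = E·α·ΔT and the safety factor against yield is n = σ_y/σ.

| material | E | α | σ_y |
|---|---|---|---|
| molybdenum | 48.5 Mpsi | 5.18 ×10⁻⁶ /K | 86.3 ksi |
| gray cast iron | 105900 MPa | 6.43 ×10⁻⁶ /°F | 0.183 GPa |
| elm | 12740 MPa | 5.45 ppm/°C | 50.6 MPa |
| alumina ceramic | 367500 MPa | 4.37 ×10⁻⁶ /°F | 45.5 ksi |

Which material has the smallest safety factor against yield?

alumina ceramic

In consistent units (E in GPa, α in ×10⁻⁶/K, σ_y in MPa):
  molybdenum: E = 334.4, α = 5.18, σ_y = 595.0 → σ = 267 MPa, n = 2.23
  gray cast iron: E = 105.9, α = 11.6, σ_y = 183.0 → σ = 189 MPa, n = 0.970
  elm: E = 12.74, α = 5.45, σ_y = 50.60 → σ = 10.7 MPa, n = 4.73
  alumina ceramic: E = 367.5, α = 7.87, σ_y = 313.7 → σ = 445 MPa, n = 0.705
The minimum is alumina ceramic at n = 0.705.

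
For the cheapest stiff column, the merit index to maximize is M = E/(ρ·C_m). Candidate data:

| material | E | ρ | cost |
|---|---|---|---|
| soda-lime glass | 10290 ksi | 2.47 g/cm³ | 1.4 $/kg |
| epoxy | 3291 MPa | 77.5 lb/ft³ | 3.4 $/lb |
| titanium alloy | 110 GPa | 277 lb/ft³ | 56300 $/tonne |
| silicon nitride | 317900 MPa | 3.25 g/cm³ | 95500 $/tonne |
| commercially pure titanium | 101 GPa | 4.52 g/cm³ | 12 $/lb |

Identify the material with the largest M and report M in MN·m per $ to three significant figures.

After converting to SI:
  soda-lime glass: E = 70.95 GPa, ρ = 2470 kg/m³, cost = 1.400 $/kg
  epoxy: E = 3.291 GPa, ρ = 1241 kg/m³, cost = 7.496 $/kg
  titanium alloy: E = 110.0 GPa, ρ = 4437 kg/m³, cost = 56.30 $/kg
  silicon nitride: E = 317.9 GPa, ρ = 3250 kg/m³, cost = 95.50 $/kg
  commercially pure titanium: E = 101.0 GPa, ρ = 4520 kg/m³, cost = 26.46 $/kg
  soda-lime glass: M = 20.5 MN·m per $
  silicon nitride: M = 1.02 MN·m per $
  commercially pure titanium: M = 0.845 MN·m per $
  titanium alloy: M = 0.440 MN·m per $
  epoxy: M = 0.354 MN·m per $
Soda-lime glass ranks first.

soda-lime glass, M = 20.5 MN·m per $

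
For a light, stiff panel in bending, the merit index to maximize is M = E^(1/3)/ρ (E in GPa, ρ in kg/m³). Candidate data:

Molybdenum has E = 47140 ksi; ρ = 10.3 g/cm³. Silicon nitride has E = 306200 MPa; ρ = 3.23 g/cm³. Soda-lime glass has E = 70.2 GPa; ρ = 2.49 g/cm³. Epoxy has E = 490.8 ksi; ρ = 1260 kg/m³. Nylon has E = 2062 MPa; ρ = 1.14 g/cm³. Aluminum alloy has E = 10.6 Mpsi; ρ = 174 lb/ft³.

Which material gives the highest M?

silicon nitride

Normalizing units and computing the index:
  molybdenum: E = 325.0 GPa, ρ = 10300 kg/m³
  silicon nitride: E = 306.2 GPa, ρ = 3230 kg/m³
  soda-lime glass: E = 70.20 GPa, ρ = 2490 kg/m³
  epoxy: E = 3.384 GPa, ρ = 1260 kg/m³
  nylon: E = 2.062 GPa, ρ = 1140 kg/m³
  aluminum alloy: E = 73.08 GPa, ρ = 2787 kg/m³
  silicon nitride: M = 2.09×10⁻³
  soda-lime glass: M = 1.66×10⁻³
  aluminum alloy: M = 1.50×10⁻³
  epoxy: M = 1.19×10⁻³
  nylon: M = 1.12×10⁻³
  molybdenum: M = 0.668×10⁻³
Highest index: silicon nitride.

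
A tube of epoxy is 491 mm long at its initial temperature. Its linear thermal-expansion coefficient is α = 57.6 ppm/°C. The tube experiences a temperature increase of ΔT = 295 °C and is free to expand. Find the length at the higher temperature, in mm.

ΔL = α·L₀·ΔT = 57.6×10⁻⁶ × 491 mm × 295.0 K = 8.34 mm.
L = L₀ + ΔL = 491 + 8.34 = 499.34 mm.

499.34 mm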